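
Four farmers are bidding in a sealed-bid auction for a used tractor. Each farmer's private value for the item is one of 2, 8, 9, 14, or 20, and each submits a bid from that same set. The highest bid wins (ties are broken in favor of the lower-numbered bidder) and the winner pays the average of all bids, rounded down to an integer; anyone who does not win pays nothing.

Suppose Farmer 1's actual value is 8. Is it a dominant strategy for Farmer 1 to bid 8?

No

Consider the case where Farmer 2 bids 2, Farmer 3 bids 2 and Farmer 4 bids 2.
Truthful bid 8: wins, pays 3, utility 8 - 3 = 5.
Bid 2 instead: wins, pays 2, utility 8 - 2 = 6.
Since 6 > 5, bidding 2 is strictly better here, so truthful bidding is not dominant.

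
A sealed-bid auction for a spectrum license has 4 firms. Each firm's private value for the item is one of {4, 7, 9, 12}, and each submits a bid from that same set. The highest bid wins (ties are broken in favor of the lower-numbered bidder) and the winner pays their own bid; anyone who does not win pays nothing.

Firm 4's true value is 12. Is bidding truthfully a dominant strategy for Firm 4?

Consider the case where Firm 1 bids 4, Firm 2 bids 4 and Firm 3 bids 4.
Truthful bid 12: wins, pays 12, utility 12 - 12 = 0.
Bid 7 instead: wins, pays 7, utility 12 - 7 = 5.
Since 5 > 0, bidding 7 is strictly better here, so truthful bidding is not dominant.

No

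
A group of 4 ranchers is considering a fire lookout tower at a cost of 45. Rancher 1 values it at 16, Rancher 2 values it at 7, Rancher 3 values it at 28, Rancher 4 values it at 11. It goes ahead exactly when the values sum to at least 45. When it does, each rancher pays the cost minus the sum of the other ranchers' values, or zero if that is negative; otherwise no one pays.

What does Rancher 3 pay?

Total value 62 ≥ cost 45, so the project is built.
The other ranchers' values sum to 34.
Cost minus that sum is 45 - 34 = 11.

11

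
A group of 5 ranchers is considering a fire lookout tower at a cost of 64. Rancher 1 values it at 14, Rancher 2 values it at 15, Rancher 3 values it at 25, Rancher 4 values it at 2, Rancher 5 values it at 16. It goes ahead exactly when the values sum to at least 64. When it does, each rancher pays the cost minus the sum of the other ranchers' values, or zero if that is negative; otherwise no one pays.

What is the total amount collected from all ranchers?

Total value 72 ≥ cost 64, so it is built.
Rancher 1: others sum to 58; max(0, 64 - 58) = 6.
Rancher 2: others sum to 57; max(0, 64 - 57) = 7.
Rancher 3: others sum to 47; max(0, 64 - 47) = 17.
Rancher 4: others sum to 70; max(0, 64 - 70) = 0.
Rancher 5: others sum to 56; max(0, 64 - 56) = 8.
Total collected = 6 + 7 + 17 + 0 + 8 = 38.

38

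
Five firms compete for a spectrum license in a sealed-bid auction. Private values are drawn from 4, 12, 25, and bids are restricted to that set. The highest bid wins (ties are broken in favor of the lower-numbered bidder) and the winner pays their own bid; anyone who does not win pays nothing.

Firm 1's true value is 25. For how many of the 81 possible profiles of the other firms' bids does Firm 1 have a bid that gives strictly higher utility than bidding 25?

16

Others bid (4, 4, 4, 4): truth gives 0; bid 4 gives 21 > 0. Violating.
Others bid (4, 4, 4, 12): truth gives 0; bid 12 gives 13 > 0. Violating.
Others bid (4, 4, 12, 4): truth gives 0; bid 12 gives 13 > 0. Violating.
Others bid (4, 4, 12, 12): truth gives 0; bid 12 gives 13 > 0. Violating.
Others bid (4, 4, 4, 25): truth gives 0; no alternative beats it.
Others bid (4, 4, 12, 25): truth gives 0; no alternative beats it.
(Checking all 81 profiles: 16 have a profitable deviation, 65 do not.)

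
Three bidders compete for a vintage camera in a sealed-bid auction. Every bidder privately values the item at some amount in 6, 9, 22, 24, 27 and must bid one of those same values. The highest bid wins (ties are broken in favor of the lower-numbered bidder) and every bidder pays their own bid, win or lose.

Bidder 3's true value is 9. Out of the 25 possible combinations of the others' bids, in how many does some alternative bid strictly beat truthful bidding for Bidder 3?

Others bid (6, 9): truth gives -9; bid 6 gives -6 > -9. Violating.
Others bid (6, 22): truth gives -9; bid 6 gives -6 > -9. Violating.
Others bid (6, 24): truth gives -9; bid 6 gives -6 > -9. Violating.
Others bid (6, 27): truth gives -9; bid 6 gives -6 > -9. Violating.
Others bid (6, 6): truth gives 0; no alternative beats it.
(Checking all 25 profiles: 24 have a profitable deviation, 1 does not.)

24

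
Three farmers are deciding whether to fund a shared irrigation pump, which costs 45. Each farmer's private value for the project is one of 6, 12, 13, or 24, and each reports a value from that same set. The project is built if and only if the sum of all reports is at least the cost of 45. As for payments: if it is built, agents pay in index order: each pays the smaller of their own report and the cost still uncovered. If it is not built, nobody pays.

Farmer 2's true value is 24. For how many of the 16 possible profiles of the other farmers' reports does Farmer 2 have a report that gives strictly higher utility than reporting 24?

5

Others report (12, 24): truth gives 0; report 12 gives 12 > 0. Violating.
Others report (13, 24): truth gives 0; report 12 gives 12 > 0. Violating.
Others report (24, 12): truth gives 3; report 12 gives 12 > 3. Violating.
Others report (24, 13): truth gives 3; report 12 gives 12 > 3. Violating.
Others report (6, 6): truth gives 0; no alternative beats it.
Others report (6, 12): truth gives 0; no alternative beats it.
(Checking all 16 profiles: 5 have a profitable deviation, 11 do not.)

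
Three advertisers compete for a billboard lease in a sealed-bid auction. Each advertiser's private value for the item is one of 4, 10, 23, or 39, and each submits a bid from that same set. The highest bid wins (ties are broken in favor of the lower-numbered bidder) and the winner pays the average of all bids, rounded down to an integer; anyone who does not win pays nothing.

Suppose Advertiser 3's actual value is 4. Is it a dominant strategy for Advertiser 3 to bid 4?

Yes

Check each profile of the others' bids and compare truth against every alternative bid.
Others bid (4, 4): truth gives 0, best alternative gives -2.
Others bid (4, 10): truth gives 0, best alternative gives 0.
Others bid (4, 23): truth gives 0, best alternative gives 0.
Others bid (4, 39): truth gives 0, best alternative gives 0.
Others bid (10, 4): truth gives 0, best alternative gives 0.
Others bid (10, 10): truth gives 0, best alternative gives 0.
(Remaining 10 profiles checked similarly; truth is weakly best in each.)
In every case the truthful bid is at least as good as any alternative, so it is a dominant strategy.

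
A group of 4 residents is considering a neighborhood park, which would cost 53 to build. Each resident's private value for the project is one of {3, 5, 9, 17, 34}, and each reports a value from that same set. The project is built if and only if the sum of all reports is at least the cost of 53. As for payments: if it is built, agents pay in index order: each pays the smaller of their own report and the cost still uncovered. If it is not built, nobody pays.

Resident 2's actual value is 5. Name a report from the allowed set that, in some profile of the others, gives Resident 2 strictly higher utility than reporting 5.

Suppose Resident 1 reports 3, Resident 3 reports 17 and Resident 4 reports 34.
Report 5: project built, pays 5, utility 5 - 5 = 0.
Report 3: project built, pays 3, utility 5 - 3 = 2.
So reporting 3 beats truth here (2 > 0).

3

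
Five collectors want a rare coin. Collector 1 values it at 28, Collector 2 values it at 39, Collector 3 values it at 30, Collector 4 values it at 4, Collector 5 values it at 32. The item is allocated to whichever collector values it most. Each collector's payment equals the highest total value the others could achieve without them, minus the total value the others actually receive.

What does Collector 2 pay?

32

Collector 2 has the highest value and receives the item.
Without Collector 2, the item would go to the next-highest value, 32, so the others could achieve 32.
With Collector 2 present and winning, the others receive nothing, so their total is 0.
Payment = 32 - 0 = 32.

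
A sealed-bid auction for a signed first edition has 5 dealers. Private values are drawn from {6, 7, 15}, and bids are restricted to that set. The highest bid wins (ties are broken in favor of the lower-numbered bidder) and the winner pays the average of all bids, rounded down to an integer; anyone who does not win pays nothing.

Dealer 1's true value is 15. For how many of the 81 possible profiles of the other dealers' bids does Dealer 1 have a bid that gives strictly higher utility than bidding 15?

Others bid (6, 6, 6, 6): truth gives 8; bid 6 gives 9 > 8. Violating.
Others bid (6, 6, 6, 7): truth gives 7; bid 7 gives 9 > 7. Violating.
Others bid (6, 6, 7, 6): truth gives 7; bid 7 gives 9 > 7. Violating.
Others bid (6, 6, 7, 7): truth gives 7; bid 7 gives 9 > 7. Violating.
Others bid (6, 6, 6, 15): truth gives 6; no alternative beats it.
Others bid (6, 6, 7, 15): truth gives 6; no alternative beats it.
(Checking all 81 profiles: 16 have a profitable deviation, 65 do not.)

16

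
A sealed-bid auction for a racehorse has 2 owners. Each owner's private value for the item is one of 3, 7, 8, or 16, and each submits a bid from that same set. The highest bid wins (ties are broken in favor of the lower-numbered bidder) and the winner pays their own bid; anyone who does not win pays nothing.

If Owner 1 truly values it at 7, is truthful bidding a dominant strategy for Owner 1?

No

Consider the case where Owner 2 bids 3.
Truthful bid 7: wins, pays 7, utility 7 - 7 = 0.
Bid 3 instead: wins, pays 3, utility 7 - 3 = 4.
Since 4 > 0, bidding 3 is strictly better here, so truthful bidding is not dominant.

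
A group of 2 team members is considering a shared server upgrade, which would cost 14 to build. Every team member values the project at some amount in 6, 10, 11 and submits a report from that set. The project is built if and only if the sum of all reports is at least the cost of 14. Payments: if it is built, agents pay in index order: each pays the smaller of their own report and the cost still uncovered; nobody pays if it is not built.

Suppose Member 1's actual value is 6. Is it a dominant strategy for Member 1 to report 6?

Check each profile of the others' reports and compare truth against every alternative report.
Others report (6): truth gives 0, best alternative gives -4.
Others report (10): truth gives 0, best alternative gives -4.
Others report (11): truth gives 0, best alternative gives -4.
In every case the truthful report is at least as good as any alternative, so it is a dominant strategy.

Yes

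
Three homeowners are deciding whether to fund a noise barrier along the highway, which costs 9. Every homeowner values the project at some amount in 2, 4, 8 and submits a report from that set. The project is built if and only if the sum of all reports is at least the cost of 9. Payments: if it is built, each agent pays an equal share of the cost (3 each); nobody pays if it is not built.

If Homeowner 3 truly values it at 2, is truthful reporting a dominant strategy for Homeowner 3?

Yes

Check each profile of the others' reports and compare truth against every alternative report.
Others report (2, 4): truth gives 0, best alternative gives -1.
Others report (4, 2): truth gives 0, best alternative gives -1.
Others report (2, 8): truth gives -1, best alternative gives -1.
Others report (4, 4): truth gives -1, best alternative gives -1.
Others report (4, 8): truth gives -1, best alternative gives -1.
Others report (8, 2): truth gives -1, best alternative gives -1.
(Remaining 3 profiles checked similarly; truth is weakly best in each.)
In every case the truthful report is at least as good as any alternative, so it is a dominant strategy.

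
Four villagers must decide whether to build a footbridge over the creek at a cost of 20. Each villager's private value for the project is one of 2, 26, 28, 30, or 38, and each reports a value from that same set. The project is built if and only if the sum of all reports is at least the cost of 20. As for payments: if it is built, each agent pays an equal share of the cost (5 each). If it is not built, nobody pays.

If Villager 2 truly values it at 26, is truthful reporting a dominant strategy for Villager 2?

Check each profile of the others' reports and compare truth against every alternative report.
Others report (2, 2, 2): truth gives 21, best alternative gives 21.
Others report (2, 2, 26): truth gives 21, best alternative gives 21.
Others report (2, 2, 28): truth gives 21, best alternative gives 21.
Others report (2, 2, 30): truth gives 21, best alternative gives 21.
Others report (2, 2, 38): truth gives 21, best alternative gives 21.
Others report (2, 26, 2): truth gives 21, best alternative gives 21.
(Remaining 119 profiles checked similarly; truth is weakly best in each.)
In every case the truthful report is at least as good as any alternative, so it is a dominant strategy.

Yes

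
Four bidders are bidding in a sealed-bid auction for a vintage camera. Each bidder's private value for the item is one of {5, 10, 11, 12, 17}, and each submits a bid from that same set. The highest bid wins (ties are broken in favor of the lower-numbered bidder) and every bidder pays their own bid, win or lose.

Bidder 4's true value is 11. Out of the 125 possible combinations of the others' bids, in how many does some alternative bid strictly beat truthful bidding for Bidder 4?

118

Others bid (5, 5, 5): truth gives 0; bid 10 gives 1 > 0. Violating.
Others bid (5, 5, 11): truth gives -11; bid 12 gives -1 > -11. Violating.
Others bid (5, 5, 12): truth gives -11; bid 5 gives -5 > -11. Violating.
Others bid (5, 5, 17): truth gives -11; bid 5 gives -5 > -11. Violating.
Others bid (5, 5, 10): truth gives 0; no alternative beats it.
Others bid (5, 10, 5): truth gives 0; no alternative beats it.
(Checking all 125 profiles: 118 have a profitable deviation, 7 do not.)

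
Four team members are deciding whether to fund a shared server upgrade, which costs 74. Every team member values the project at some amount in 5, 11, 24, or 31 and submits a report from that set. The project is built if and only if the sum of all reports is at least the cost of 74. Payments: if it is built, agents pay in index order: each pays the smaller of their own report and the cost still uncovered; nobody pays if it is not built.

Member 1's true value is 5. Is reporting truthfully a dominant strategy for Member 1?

Yes

Check each profile of the others' reports and compare truth against every alternative report.
Others report (5, 31, 31): truth gives 0, best alternative gives -6.
Others report (11, 24, 31): truth gives 0, best alternative gives -6.
Others report (11, 31, 24): truth gives 0, best alternative gives -6.
Others report (11, 31, 31): truth gives 0, best alternative gives -6.
Others report (24, 11, 31): truth gives 0, best alternative gives -6.
Others report (24, 24, 24): truth gives 0, best alternative gives -6.
(Remaining 58 profiles checked similarly; truth is weakly best in each.)
In every case the truthful report is at least as good as any alternative, so it is a dominant strategy.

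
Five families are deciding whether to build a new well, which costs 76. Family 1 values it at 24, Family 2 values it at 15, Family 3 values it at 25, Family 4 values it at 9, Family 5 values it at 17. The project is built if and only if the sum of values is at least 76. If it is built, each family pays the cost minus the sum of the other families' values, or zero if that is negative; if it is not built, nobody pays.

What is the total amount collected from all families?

25

Total value 90 ≥ cost 76, so it is built.
Family 1: others sum to 66; max(0, 76 - 66) = 10.
Family 2: others sum to 75; max(0, 76 - 75) = 1.
Family 3: others sum to 65; max(0, 76 - 65) = 11.
Family 4: others sum to 81; max(0, 76 - 81) = 0.
Family 5: others sum to 73; max(0, 76 - 73) = 3.
Total collected = 10 + 1 + 11 + 0 + 3 = 25.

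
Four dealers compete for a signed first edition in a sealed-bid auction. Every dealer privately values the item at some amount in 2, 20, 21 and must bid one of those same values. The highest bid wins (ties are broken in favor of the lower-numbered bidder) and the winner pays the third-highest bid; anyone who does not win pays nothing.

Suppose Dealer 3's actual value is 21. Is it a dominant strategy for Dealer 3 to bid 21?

Check each profile of the others' bids and compare truth against every alternative bid.
Others bid (2, 2, 21): truth gives 19, best alternative gives 0.
Others bid (2, 20, 2): truth gives 19, best alternative gives 0.
Others bid (20, 2, 2): truth gives 19, best alternative gives 0.
Others bid (2, 20, 20): truth gives 1, best alternative gives 0.
Others bid (2, 20, 21): truth gives 1, best alternative gives 0.
Others bid (20, 2, 20): truth gives 1, best alternative gives 0.
(Remaining 21 profiles checked similarly; truth is weakly best in each.)
In every case the truthful bid is at least as good as any alternative, so it is a dominant strategy.

Yes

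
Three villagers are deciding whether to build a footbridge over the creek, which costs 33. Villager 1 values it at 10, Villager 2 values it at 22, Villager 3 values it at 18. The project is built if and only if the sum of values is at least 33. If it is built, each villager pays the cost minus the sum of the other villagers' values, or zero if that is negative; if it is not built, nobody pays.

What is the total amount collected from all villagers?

6

Total value 50 ≥ cost 33, so it is built.
Villager 1: others sum to 40; max(0, 33 - 40) = 0.
Villager 2: others sum to 28; max(0, 33 - 28) = 5.
Villager 3: others sum to 32; max(0, 33 - 32) = 1.
Total collected = 0 + 5 + 1 = 6.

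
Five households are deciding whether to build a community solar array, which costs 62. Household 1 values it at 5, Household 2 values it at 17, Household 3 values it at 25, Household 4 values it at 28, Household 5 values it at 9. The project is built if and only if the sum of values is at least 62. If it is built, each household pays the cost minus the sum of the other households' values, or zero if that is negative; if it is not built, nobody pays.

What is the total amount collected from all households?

Total value 84 ≥ cost 62, so it is built.
Household 1: others sum to 79; max(0, 62 - 79) = 0.
Household 2: others sum to 67; max(0, 62 - 67) = 0.
Household 3: others sum to 59; max(0, 62 - 59) = 3.
Household 4: others sum to 56; max(0, 62 - 56) = 6.
Household 5: others sum to 75; max(0, 62 - 75) = 0.
Total collected = 0 + 0 + 3 + 6 + 0 = 9.

9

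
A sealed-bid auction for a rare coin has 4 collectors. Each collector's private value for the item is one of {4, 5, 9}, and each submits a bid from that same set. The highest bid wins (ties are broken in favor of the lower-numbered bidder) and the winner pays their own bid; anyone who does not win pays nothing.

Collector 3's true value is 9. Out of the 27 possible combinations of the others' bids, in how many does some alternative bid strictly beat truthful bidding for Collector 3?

Others bid (4, 4, 4): truth gives 0; bid 5 gives 4 > 0. Violating.
Others bid (4, 4, 5): truth gives 0; bid 5 gives 4 > 0. Violating.
Others bid (4, 4, 9): truth gives 0; no alternative beats it.
Others bid (4, 5, 4): truth gives 0; no alternative beats it.
(Checking all 27 profiles: 2 have a profitable deviation, 25 do not.)

2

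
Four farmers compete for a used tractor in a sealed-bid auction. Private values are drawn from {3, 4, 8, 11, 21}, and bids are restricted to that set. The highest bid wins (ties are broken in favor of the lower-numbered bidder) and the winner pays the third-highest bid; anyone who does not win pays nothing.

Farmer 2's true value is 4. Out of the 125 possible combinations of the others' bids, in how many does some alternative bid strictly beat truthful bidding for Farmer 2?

9

Others bid (3, 3, 8): truth gives 0; bid 8 gives 1 > 0. Violating.
Others bid (3, 3, 11): truth gives 0; bid 11 gives 1 > 0. Violating.
Others bid (3, 3, 21): truth gives 0; bid 21 gives 1 > 0. Violating.
Others bid (3, 8, 3): truth gives 0; bid 8 gives 1 > 0. Violating.
Others bid (3, 3, 3): truth gives 1; no alternative beats it.
Others bid (3, 3, 4): truth gives 1; no alternative beats it.
(Checking all 125 profiles: 9 have a profitable deviation, 116 do not.)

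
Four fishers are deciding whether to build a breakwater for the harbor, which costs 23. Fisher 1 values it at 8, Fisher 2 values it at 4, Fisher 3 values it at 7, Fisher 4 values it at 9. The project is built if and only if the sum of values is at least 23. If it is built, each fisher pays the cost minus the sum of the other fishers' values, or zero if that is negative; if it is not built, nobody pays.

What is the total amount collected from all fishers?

9

Total value 28 ≥ cost 23, so it is built.
Fisher 1: others sum to 20; max(0, 23 - 20) = 3.
Fisher 2: others sum to 24; max(0, 23 - 24) = 0.
Fisher 3: others sum to 21; max(0, 23 - 21) = 2.
Fisher 4: others sum to 19; max(0, 23 - 19) = 4.
Total collected = 3 + 0 + 2 + 4 = 9.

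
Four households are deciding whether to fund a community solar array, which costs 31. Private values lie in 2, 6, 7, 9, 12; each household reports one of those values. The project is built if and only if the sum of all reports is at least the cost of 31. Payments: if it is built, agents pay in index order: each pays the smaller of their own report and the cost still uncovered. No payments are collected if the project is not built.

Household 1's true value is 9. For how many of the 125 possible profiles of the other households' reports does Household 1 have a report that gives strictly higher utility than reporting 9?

47

Others report (2, 12, 12): truth gives 0; report 6 gives 3 > 0. Violating.
Others report (6, 6, 12): truth gives 0; report 7 gives 2 > 0. Violating.
Others report (6, 7, 12): truth gives 0; report 6 gives 3 > 0. Violating.
Others report (6, 9, 9): truth gives 0; report 7 gives 2 > 0. Violating.
Others report (2, 2, 2): truth gives 0; no alternative beats it.
Others report (2, 2, 6): truth gives 0; no alternative beats it.
(Checking all 125 profiles: 47 have a profitable deviation, 78 do not.)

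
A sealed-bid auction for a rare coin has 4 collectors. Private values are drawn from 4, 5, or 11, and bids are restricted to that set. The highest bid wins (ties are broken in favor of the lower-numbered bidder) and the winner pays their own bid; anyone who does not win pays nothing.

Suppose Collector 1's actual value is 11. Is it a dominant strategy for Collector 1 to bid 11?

Consider the case where Collector 2 bids 4, Collector 3 bids 4 and Collector 4 bids 4.
Truthful bid 11: wins, pays 11, utility 11 - 11 = 0.
Bid 4 instead: wins, pays 4, utility 11 - 4 = 7.
Since 7 > 0, bidding 4 is strictly better here, so truthful bidding is not dominant.

No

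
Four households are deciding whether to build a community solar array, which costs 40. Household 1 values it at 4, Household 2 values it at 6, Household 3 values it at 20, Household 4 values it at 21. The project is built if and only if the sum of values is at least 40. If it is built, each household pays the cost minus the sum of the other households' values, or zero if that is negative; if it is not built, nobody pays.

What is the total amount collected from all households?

19

Total value 51 ≥ cost 40, so it is built.
Household 1: others sum to 47; max(0, 40 - 47) = 0.
Household 2: others sum to 45; max(0, 40 - 45) = 0.
Household 3: others sum to 31; max(0, 40 - 31) = 9.
Household 4: others sum to 30; max(0, 40 - 30) = 10.
Total collected = 0 + 0 + 9 + 10 = 19.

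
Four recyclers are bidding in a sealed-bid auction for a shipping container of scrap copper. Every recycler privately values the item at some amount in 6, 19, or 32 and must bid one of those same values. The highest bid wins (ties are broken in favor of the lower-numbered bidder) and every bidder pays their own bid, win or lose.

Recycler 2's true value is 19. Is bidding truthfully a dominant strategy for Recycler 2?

Consider the case where Recycler 1 bids 6, Recycler 3 bids 6 and Recycler 4 bids 32.
Truthful bid 19: loses but pays 19, utility -19.
Bid 6 instead: loses but pays 6, utility -6.
Since -6 > -19, bidding 6 is strictly better here, so truthful bidding is not dominant.

No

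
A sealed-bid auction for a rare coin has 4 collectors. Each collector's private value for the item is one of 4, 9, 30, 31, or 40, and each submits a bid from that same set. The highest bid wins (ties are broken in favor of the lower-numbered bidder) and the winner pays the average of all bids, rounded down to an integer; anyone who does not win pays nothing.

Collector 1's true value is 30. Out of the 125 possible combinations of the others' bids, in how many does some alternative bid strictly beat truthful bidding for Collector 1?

68

Others bid (4, 4, 4): truth gives 20; bid 4 gives 26 > 20. Violating.
Others bid (4, 4, 9): truth gives 19; bid 9 gives 24 > 19. Violating.
Others bid (4, 4, 31): truth gives 0; bid 31 gives 13 > 0. Violating.
Others bid (4, 4, 40): truth gives 0; bid 40 gives 8 > 0. Violating.
Others bid (4, 4, 30): truth gives 13; no alternative beats it.
Others bid (4, 9, 30): truth gives 12; no alternative beats it.
(Checking all 125 profiles: 68 have a profitable deviation, 57 do not.)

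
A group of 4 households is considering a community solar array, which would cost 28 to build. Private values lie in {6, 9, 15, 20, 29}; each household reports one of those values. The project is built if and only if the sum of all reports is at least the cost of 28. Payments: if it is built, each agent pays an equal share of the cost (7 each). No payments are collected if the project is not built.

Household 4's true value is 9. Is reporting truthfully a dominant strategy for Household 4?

Consider the case where Household 1 reports 6, Household 2 reports 6 and Household 3 reports 6.
Truthful report 9: project not built, utility 0.
Report 15 instead: project built, pays 7, utility 9 - 7 = 2.
Since 2 > 0, reporting 15 is strictly better here, so truthful reporting is not dominant.

No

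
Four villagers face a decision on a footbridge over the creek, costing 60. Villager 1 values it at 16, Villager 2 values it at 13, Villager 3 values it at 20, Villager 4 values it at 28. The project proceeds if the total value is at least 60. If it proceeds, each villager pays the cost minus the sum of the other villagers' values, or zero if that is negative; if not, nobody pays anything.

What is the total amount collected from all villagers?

Total value 77 ≥ cost 60, so it is built.
Villager 1: others sum to 61; max(0, 60 - 61) = 0.
Villager 2: others sum to 64; max(0, 60 - 64) = 0.
Villager 3: others sum to 57; max(0, 60 - 57) = 3.
Villager 4: others sum to 49; max(0, 60 - 49) = 11.
Total collected = 0 + 0 + 3 + 11 = 14.

14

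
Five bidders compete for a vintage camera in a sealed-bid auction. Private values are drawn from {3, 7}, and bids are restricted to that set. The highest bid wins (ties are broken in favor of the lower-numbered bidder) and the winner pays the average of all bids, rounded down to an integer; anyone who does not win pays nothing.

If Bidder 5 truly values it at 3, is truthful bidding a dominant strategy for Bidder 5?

Yes

Check each profile of the others' bids and compare truth against every alternative bid.
Others bid (3, 3, 3, 3): truth gives 0, best alternative gives 0.
Others bid (3, 3, 3, 7): truth gives 0, best alternative gives 0.
Others bid (3, 3, 7, 3): truth gives 0, best alternative gives 0.
Others bid (3, 3, 7, 7): truth gives 0, best alternative gives 0.
Others bid (3, 7, 3, 3): truth gives 0, best alternative gives 0.
Others bid (3, 7, 3, 7): truth gives 0, best alternative gives 0.
(Remaining 10 profiles checked similarly; truth is weakly best in each.)
In every case the truthful bid is at least as good as any alternative, so it is a dominant strategy.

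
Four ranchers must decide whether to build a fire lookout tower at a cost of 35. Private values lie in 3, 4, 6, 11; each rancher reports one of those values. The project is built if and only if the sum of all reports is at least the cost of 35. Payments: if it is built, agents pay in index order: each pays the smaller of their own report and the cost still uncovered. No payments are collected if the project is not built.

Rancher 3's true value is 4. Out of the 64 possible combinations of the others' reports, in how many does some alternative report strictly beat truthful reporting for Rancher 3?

Others report (11, 11, 11): truth gives 0; report 3 gives 1 > 0. Violating.
Others report (3, 3, 3): truth gives 0; no alternative beats it.
Others report (3, 3, 4): truth gives 0; no alternative beats it.
(Checking all 64 profiles: 1 has a profitable deviation, 63 do not.)

1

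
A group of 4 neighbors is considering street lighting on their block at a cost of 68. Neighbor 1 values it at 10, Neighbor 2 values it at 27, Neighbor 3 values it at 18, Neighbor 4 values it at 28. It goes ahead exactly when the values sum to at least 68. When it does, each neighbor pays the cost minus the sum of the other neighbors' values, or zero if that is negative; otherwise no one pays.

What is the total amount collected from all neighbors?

28

Total value 83 ≥ cost 68, so it is built.
Neighbor 1: others sum to 73; max(0, 68 - 73) = 0.
Neighbor 2: others sum to 56; max(0, 68 - 56) = 12.
Neighbor 3: others sum to 65; max(0, 68 - 65) = 3.
Neighbor 4: others sum to 55; max(0, 68 - 55) = 13.
Total collected = 0 + 12 + 3 + 13 = 28.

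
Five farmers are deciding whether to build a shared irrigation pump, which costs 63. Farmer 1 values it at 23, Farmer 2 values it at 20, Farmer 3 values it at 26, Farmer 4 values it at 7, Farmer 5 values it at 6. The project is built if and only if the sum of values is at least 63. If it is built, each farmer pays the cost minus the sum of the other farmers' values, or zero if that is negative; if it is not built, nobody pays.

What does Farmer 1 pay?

Total value 82 ≥ cost 63, so the project is built.
The other farmers' values sum to 59.
Cost minus that sum is 63 - 59 = 4.

4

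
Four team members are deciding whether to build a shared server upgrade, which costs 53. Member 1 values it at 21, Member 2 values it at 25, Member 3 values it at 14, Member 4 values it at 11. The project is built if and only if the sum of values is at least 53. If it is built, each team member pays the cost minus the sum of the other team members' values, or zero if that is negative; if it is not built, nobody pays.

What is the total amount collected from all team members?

Total value 71 ≥ cost 53, so it is built.
Member 1: others sum to 50; max(0, 53 - 50) = 3.
Member 2: others sum to 46; max(0, 53 - 46) = 7.
Member 3: others sum to 57; max(0, 53 - 57) = 0.
Member 4: others sum to 60; max(0, 53 - 60) = 0.
Total collected = 3 + 7 + 0 + 0 = 10.

10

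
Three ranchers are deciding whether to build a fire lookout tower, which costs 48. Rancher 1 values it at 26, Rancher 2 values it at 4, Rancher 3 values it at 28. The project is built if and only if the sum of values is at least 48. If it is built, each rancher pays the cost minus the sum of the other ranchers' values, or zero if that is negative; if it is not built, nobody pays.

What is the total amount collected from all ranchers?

Total value 58 ≥ cost 48, so it is built.
Rancher 1: others sum to 32; max(0, 48 - 32) = 16.
Rancher 2: others sum to 54; max(0, 48 - 54) = 0.
Rancher 3: others sum to 30; max(0, 48 - 30) = 18.
Total collected = 16 + 0 + 18 = 34.

34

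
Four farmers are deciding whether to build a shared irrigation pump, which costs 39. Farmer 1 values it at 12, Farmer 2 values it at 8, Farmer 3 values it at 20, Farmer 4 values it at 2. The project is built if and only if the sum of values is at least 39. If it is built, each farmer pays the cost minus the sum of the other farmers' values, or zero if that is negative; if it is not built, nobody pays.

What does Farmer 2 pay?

5

Total value 42 ≥ cost 39, so the project is built.
The other farmers' values sum to 34.
Cost minus that sum is 39 - 34 = 5.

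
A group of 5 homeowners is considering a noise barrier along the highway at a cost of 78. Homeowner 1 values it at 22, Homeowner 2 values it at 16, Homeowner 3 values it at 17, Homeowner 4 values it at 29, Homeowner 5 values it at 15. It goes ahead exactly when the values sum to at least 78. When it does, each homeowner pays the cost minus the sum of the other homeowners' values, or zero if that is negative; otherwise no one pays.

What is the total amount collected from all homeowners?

Total value 99 ≥ cost 78, so it is built.
Homeowner 1: others sum to 77; max(0, 78 - 77) = 1.
Homeowner 2: others sum to 83; max(0, 78 - 83) = 0.
Homeowner 3: others sum to 82; max(0, 78 - 82) = 0.
Homeowner 4: others sum to 70; max(0, 78 - 70) = 8.
Homeowner 5: others sum to 84; max(0, 78 - 84) = 0.
Total collected = 1 + 0 + 0 + 8 + 0 = 9.

9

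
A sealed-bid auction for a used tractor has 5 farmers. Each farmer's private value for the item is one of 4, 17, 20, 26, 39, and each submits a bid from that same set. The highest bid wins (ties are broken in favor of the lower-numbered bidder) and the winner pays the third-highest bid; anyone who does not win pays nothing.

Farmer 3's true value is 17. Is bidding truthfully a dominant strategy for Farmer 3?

Consider the case where Farmer 1 bids 4, Farmer 2 bids 4, Farmer 4 bids 4 and Farmer 5 bids 20.
Truthful bid 17: loses, pays 0, utility 0.
Bid 20 instead: wins, pays 4, utility 17 - 4 = 13.
Since 13 > 0, bidding 20 is strictly better here, so truthful bidding is not dominant.

No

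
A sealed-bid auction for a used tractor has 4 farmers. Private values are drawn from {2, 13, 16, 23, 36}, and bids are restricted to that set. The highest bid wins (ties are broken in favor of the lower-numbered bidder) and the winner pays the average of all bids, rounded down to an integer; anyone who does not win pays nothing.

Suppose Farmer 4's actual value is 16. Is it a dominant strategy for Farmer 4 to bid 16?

No

Consider the case where Farmer 1 bids 2, Farmer 2 bids 2 and Farmer 3 bids 2.
Truthful bid 16: wins, pays 5, utility 16 - 5 = 11.
Bid 13 instead: wins, pays 4, utility 16 - 4 = 12.
Since 12 > 11, bidding 13 is strictly better here, so truthful bidding is not dominant.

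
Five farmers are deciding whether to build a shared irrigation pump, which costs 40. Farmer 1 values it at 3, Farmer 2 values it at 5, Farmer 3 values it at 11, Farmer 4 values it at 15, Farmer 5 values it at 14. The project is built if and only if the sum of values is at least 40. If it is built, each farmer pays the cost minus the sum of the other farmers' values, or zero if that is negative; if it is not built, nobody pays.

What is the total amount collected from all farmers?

16

Total value 48 ≥ cost 40, so it is built.
Farmer 1: others sum to 45; max(0, 40 - 45) = 0.
Farmer 2: others sum to 43; max(0, 40 - 43) = 0.
Farmer 3: others sum to 37; max(0, 40 - 37) = 3.
Farmer 4: others sum to 33; max(0, 40 - 33) = 7.
Farmer 5: others sum to 34; max(0, 40 - 34) = 6.
Total collected = 0 + 0 + 3 + 7 + 6 = 16.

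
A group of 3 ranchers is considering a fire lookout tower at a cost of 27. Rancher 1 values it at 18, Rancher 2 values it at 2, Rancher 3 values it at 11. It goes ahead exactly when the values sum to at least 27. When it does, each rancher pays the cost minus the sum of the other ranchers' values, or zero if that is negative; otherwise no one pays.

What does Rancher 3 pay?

7

Total value 31 ≥ cost 27, so the project is built.
The other ranchers' values sum to 20.
Cost minus that sum is 27 - 20 = 7.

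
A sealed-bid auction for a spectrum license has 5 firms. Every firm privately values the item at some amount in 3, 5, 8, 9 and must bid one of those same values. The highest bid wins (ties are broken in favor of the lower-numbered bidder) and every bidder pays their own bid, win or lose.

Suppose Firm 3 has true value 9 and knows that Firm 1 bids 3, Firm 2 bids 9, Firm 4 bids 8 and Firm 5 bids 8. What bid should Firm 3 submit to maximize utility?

3

Bid 3: loses but pays 3, utility -3.
Bid 5: loses but pays 5, utility -5.
Bid 8: loses but pays 8, utility -8.
Bid 9: loses but pays 9, utility -9.
The best choice is 3 with utility -3.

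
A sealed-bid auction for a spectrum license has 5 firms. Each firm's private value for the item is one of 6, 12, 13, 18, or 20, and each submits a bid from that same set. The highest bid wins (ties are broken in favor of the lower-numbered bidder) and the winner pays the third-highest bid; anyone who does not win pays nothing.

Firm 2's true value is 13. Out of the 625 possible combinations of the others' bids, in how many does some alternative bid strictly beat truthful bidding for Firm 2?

Others bid (6, 6, 6, 18): truth gives 0; bid 18 gives 7 > 0. Violating.
Others bid (6, 6, 6, 20): truth gives 0; bid 20 gives 7 > 0. Violating.
Others bid (6, 6, 12, 18): truth gives 0; bid 18 gives 1 > 0. Violating.
Others bid (6, 6, 12, 20): truth gives 0; bid 20 gives 1 > 0. Violating.
Others bid (6, 6, 6, 6): truth gives 7; no alternative beats it.
Others bid (6, 6, 6, 12): truth gives 7; no alternative beats it.
(Checking all 625 profiles: 64 have a profitable deviation, 561 do not.)

64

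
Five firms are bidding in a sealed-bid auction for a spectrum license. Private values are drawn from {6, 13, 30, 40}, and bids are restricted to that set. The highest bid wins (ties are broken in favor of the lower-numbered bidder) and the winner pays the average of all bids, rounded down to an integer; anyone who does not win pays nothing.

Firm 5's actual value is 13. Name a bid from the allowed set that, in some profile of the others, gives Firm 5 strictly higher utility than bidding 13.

Suppose Firm 1 bids 6, Firm 2 bids 6, Firm 3 bids 6 and Firm 4 bids 13.
Bid 13: loses, pays 0, utility 0.
Bid 30: wins, pays 12, utility 13 - 12 = 1.
So bidding 30 beats truth here (1 > 0).

30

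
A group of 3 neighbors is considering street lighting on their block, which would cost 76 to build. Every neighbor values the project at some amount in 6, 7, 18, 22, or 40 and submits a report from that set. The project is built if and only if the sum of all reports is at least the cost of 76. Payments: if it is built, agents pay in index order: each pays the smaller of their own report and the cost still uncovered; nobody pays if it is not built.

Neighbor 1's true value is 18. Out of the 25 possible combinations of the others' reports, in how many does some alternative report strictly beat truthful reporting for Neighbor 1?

1

Others report (40, 40): truth gives 0; report 6 gives 12 > 0. Violating.
Others report (6, 6): truth gives 0; no alternative beats it.
Others report (6, 7): truth gives 0; no alternative beats it.
(Checking all 25 profiles: 1 has a profitable deviation, 24 do not.)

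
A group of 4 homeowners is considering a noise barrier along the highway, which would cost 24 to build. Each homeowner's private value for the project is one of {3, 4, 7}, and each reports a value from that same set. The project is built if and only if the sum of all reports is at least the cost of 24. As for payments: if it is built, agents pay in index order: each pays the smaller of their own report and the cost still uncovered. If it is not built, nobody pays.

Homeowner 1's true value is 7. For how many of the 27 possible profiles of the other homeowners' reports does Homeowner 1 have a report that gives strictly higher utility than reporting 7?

1

Others report (7, 7, 7): truth gives 0; report 3 gives 4 > 0. Violating.
Others report (3, 3, 3): truth gives 0; no alternative beats it.
Others report (3, 3, 4): truth gives 0; no alternative beats it.
(Checking all 27 profiles: 1 has a profitable deviation, 26 do not.)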